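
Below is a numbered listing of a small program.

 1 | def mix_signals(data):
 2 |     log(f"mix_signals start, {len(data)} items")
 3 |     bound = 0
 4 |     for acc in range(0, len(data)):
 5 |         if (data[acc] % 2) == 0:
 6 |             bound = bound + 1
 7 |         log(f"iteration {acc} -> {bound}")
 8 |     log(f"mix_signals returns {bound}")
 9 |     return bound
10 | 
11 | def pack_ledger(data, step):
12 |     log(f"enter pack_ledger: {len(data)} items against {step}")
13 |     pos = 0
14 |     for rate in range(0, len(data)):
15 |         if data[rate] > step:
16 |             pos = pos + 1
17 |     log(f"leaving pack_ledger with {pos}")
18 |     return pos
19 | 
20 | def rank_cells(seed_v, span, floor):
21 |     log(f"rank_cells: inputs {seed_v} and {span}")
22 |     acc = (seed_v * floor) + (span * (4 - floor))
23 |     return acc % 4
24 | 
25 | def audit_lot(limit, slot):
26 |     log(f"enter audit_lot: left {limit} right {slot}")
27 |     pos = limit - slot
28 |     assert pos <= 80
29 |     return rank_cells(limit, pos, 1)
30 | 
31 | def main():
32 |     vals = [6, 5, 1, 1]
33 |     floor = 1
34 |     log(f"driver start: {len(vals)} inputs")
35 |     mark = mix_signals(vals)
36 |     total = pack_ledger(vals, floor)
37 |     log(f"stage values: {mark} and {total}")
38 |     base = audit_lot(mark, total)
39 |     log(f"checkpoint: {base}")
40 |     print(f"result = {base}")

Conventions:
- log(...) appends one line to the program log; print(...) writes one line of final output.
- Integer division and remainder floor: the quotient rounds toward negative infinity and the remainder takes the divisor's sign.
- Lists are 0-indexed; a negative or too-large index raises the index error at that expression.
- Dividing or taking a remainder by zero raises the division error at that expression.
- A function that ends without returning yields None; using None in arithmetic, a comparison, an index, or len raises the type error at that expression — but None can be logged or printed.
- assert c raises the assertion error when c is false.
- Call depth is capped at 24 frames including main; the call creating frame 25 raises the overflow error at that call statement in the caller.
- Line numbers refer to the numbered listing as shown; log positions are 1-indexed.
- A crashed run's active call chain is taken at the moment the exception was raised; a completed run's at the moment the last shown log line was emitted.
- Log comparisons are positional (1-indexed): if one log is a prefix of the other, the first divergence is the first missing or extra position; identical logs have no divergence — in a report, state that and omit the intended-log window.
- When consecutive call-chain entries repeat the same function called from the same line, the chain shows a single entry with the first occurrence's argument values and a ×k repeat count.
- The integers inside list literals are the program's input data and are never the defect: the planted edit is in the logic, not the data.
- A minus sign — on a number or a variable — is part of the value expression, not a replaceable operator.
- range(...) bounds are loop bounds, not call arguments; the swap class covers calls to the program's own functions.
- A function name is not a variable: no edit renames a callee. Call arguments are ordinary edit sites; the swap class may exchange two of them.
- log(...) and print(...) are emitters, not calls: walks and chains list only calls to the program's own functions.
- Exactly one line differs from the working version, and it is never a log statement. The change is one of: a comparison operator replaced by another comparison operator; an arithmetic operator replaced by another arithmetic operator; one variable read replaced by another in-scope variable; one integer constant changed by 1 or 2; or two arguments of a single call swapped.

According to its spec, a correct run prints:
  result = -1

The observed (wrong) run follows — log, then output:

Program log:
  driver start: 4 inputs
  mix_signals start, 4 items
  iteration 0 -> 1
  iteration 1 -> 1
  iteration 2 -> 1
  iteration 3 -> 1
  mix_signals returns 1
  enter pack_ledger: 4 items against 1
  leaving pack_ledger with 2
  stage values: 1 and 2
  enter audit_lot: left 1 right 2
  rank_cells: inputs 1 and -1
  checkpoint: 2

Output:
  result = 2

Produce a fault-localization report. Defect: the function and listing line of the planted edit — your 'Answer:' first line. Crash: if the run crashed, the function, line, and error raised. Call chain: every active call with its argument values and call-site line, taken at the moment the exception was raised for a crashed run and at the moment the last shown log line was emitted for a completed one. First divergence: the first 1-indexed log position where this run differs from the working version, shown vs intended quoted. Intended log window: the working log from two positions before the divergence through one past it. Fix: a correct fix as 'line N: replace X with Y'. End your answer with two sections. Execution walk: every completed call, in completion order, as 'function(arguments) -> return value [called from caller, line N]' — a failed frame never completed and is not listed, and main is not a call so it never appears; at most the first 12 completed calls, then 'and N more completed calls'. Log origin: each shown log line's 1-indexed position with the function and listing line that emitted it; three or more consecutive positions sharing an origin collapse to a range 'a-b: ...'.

Answer: the defect is in rank_cells at line 23.
The tell: Log line 13 is where behavior first shows: 'checkpoint: 2' appears instead of 'checkpoint: -1'.
Call chain: main.
First divergence: position 13 — shown 'checkpoint: 2', intended 'checkpoint: -1'.
Intended log window:
  11: enter audit_lot: left 1 right 2
  12: rank_cells: inputs 1 and -1
  13: checkpoint: -1
Execution walk:
  mix_signals([6, 5, 1, 1]) -> 1  [called from main, line 35]
  pack_ledger([6, 5, 1, 1], 1) -> 2  [called from main, line 36]
  rank_cells(1, -1, 1) -> 2  [called from audit_lot, line 29]
  audit_lot(1, 2) -> 2  [called from main, line 38]
Origin of each log line:
  1 — main, line 34
  2 — mix_signals, line 2
  3-6 — mix_signals, line 7
  7 — mix_signals, line 8
  8 — pack_ledger, line 12
  9 — pack_ledger, line 17
  10 — main, line 37
  11 — audit_lot, line 26
  12 — rank_cells, line 21
  13 — main, line 39
A correct fix: line 23: replace `%` with `//`.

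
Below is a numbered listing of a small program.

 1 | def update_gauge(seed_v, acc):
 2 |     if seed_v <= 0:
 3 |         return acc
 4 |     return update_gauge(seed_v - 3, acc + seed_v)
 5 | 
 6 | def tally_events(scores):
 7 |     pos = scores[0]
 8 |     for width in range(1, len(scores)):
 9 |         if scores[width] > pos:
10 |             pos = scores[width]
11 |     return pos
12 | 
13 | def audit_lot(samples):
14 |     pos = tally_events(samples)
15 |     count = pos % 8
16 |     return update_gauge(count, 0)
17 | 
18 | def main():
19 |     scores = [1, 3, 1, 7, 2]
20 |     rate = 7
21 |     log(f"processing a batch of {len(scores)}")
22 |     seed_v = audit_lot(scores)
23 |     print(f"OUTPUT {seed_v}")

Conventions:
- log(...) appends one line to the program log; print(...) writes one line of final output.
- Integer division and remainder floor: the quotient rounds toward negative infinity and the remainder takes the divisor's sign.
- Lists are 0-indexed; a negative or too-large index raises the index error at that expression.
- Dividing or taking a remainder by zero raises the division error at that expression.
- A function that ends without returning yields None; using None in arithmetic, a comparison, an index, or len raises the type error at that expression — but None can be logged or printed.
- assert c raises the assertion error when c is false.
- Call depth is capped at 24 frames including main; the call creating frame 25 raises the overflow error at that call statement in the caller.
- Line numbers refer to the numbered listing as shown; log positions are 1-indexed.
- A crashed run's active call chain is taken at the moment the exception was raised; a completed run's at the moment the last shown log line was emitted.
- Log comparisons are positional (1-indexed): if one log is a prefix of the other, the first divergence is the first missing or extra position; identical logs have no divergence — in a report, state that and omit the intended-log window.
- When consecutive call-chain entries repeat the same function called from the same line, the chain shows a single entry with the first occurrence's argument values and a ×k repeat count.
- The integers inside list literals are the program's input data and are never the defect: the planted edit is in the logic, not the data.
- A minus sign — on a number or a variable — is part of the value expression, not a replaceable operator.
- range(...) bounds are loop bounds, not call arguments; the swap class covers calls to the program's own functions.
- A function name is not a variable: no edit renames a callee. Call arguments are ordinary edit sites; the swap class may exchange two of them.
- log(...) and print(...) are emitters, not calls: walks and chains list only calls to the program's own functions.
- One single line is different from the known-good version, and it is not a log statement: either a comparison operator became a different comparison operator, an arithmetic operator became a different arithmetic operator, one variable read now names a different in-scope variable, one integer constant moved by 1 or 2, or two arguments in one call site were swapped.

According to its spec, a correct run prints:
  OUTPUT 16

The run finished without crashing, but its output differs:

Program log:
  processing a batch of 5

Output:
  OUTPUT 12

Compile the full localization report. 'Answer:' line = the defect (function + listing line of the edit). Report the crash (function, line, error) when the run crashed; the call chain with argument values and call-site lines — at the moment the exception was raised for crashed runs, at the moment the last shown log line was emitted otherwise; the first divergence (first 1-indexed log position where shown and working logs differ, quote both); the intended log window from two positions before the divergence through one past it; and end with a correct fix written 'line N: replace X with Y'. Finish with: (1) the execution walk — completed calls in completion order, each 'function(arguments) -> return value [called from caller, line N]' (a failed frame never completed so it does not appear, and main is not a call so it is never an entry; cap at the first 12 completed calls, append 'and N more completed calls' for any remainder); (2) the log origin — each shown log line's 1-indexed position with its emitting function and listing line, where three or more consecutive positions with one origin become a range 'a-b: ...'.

Answer: the defect is in update_gauge at line 4.
Core observation: Log streams are identical — the defect surfaces only in the printed output.
Call chain: main.
First divergence: none (the log streams are identical).
Execution walk:
  tally_events([1, 3, 1, 7, 2]) -> 7  [called from audit_lot, line 14]
  update_gauge(-2, 12) -> 12  [called from update_gauge, line 4]
  update_gauge(1, 11) -> 12  [called from update_gauge, line 4]
  update_gauge(4, 7) -> 12  [called from update_gauge, line 4]
  update_gauge(7, 0) -> 12  [called from audit_lot, line 16]
  audit_lot([1, 3, 1, 7, 2]) -> 12  [called from main, line 22]
Origin of each log line:
  1: from main, line 21
A correct fix: line 4: replace `3` with `2`.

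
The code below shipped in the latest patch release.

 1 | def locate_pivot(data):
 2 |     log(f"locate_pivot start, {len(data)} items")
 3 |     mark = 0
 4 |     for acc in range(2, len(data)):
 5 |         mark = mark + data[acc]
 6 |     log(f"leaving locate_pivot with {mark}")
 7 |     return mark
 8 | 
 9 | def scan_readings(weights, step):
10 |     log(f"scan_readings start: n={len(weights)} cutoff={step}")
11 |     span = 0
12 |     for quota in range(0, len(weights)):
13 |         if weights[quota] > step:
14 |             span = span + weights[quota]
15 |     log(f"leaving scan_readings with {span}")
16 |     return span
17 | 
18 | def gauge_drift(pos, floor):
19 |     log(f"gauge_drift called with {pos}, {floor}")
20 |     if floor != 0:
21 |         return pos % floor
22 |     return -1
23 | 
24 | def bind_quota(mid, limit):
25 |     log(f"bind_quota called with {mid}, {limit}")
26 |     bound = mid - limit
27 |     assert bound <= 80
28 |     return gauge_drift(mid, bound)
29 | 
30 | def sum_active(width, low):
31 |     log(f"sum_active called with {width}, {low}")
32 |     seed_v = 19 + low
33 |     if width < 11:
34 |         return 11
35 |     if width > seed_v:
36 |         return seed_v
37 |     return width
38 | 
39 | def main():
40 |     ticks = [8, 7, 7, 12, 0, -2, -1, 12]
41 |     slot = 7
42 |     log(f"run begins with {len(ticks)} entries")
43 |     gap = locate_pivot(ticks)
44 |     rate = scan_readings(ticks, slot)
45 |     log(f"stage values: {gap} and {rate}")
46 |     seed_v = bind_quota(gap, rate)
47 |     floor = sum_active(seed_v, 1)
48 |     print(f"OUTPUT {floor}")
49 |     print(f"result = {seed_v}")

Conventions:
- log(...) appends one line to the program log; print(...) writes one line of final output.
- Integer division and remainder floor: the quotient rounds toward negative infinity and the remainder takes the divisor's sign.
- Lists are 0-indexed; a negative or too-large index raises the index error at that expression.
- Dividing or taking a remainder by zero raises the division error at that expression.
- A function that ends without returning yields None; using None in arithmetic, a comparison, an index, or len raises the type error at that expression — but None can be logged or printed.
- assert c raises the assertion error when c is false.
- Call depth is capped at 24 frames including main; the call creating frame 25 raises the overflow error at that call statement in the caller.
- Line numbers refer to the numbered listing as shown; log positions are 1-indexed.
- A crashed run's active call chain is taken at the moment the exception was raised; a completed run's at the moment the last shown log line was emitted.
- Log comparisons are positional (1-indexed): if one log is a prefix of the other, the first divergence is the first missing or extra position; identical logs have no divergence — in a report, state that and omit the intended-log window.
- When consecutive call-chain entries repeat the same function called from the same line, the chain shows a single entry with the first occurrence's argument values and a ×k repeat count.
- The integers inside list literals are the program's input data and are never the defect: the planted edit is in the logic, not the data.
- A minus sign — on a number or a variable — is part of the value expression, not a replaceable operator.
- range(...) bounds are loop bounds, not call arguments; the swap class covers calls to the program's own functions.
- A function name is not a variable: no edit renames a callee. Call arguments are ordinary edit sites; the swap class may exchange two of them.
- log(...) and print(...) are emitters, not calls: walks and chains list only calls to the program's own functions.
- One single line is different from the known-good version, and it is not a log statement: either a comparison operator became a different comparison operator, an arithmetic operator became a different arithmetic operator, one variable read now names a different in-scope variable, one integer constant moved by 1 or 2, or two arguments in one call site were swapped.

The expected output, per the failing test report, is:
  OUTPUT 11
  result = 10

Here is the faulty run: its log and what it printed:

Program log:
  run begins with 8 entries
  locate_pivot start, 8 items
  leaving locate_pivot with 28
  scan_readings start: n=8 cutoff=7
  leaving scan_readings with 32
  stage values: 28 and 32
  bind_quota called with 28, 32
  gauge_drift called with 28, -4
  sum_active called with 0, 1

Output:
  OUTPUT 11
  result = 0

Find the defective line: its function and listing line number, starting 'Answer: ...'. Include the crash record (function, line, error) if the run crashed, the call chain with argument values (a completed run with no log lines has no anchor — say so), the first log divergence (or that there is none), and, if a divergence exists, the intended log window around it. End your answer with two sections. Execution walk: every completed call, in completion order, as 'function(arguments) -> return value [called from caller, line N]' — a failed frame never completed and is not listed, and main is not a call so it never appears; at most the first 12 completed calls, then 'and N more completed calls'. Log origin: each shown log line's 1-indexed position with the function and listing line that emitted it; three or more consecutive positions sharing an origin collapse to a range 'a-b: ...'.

Answer: the defect is in locate_pivot at line 4.
Core observation: Log line 3 is where behavior first shows: 'leaving locate_pivot with 28' appears instead of 'leaving locate_pivot with 43'.
Call chain: main -> sum_active(0, 1) (called at line 47).
First divergence: position 3; shown 'leaving locate_pivot with 28' vs intended 'leaving locate_pivot with 43'.
Intended log window:
  1: run begins with 8 entries
  2: locate_pivot start, 8 items
  3: leaving locate_pivot with 43
  4: scan_readings start: n=8 cutoff=7
Execution walk:
  locate_pivot([8, 7, 7, 12, 0, -2, -1, 12]) -> 28  [called from main, line 43]
  scan_readings([8, 7, 7, 12, 0, -2, -1, 12], 7) -> 32  [called from main, line 44]
  gauge_drift(28, -4) -> 0  [called from bind_quota, line 28]
  bind_quota(28, 32) -> 0  [called from main, line 46]
  sum_active(0, 1) -> 11  [called from main, line 47]
Origin of each log line:
  1: emitted by main (line 42)
  2: emitted by locate_pivot (line 2)
  3: emitted by locate_pivot (line 6)
  4: emitted by scan_readings (line 10)
  5: emitted by scan_readings (line 15)
  6: emitted by main (line 45)
  7: emitted by bind_quota (line 25)
  8: emitted by gauge_drift (line 19)
  9: emitted by sum_active (line 31)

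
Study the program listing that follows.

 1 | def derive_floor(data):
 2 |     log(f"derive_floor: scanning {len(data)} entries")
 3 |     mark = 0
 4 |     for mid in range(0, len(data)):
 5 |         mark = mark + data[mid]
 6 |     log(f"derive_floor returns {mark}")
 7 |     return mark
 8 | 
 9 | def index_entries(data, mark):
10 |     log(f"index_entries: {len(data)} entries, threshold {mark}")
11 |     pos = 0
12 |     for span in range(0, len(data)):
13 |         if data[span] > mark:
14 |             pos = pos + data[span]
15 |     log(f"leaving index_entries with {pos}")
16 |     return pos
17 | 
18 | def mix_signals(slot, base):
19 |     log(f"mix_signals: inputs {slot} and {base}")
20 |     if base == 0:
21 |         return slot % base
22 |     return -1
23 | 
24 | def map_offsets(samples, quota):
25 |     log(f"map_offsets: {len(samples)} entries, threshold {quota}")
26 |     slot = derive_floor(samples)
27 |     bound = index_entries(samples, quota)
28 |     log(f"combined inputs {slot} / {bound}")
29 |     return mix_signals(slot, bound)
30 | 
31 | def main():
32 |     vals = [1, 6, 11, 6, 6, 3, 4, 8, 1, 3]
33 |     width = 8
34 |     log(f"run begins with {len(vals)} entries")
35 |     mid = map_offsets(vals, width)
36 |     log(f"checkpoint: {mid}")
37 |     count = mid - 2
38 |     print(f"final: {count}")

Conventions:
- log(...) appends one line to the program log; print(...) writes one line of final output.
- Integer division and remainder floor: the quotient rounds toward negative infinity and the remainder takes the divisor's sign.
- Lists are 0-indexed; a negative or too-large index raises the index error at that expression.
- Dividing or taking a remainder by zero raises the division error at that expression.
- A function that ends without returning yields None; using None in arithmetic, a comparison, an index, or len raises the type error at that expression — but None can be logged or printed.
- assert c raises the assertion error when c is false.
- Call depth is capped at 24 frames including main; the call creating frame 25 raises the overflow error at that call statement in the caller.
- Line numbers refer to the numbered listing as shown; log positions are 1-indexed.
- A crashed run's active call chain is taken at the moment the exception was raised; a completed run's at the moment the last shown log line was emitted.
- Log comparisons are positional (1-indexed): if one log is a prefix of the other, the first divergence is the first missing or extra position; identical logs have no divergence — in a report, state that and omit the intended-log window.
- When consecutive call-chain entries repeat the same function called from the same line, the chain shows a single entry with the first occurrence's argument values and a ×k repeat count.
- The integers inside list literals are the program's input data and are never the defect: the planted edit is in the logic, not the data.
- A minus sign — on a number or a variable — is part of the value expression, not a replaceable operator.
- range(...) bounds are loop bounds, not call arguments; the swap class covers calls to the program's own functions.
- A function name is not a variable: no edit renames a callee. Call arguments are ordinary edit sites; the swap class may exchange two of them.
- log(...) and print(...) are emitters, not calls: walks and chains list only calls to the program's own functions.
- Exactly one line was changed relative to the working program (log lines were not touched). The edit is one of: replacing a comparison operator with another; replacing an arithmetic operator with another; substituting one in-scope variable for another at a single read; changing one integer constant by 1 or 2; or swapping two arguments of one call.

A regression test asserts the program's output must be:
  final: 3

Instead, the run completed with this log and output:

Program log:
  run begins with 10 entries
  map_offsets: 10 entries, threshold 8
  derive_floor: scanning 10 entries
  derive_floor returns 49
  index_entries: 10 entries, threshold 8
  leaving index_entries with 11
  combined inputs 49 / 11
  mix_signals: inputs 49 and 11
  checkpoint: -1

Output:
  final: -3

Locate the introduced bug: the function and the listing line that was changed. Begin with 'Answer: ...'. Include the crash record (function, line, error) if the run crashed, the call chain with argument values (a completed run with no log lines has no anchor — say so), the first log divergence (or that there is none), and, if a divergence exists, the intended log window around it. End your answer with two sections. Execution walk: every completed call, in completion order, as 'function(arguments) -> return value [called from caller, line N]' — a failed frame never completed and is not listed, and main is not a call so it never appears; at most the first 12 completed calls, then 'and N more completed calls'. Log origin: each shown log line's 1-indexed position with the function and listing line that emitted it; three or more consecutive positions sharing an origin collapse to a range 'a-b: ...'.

Answer: the defect is in mix_signals at line 20.
The tell: Log line 9 is where behavior first shows: 'checkpoint: -1' appears instead of 'checkpoint: 5'.
Call chain: main.
First divergence: at position 9 the run shows 'checkpoint: -1' where the working version logs 'checkpoint: 5'.
Intended log window:
  7: combined inputs 49 / 11
  8: mix_signals: inputs 49 and 11
  9: checkpoint: 5
Execution walk:
  derive_floor([1, 6, 11, 6, 6, 3, 4, 8, 1, 3]) -> 49  [called from map_offsets, line 26]
  index_entries([1, 6, 11, 6, 6, 3, 4, 8, 1, 3], 8) -> 11  [called from map_offsets, line 27]
  mix_signals(49, 11) -> -1  [called from map_offsets, line 29]
  map_offsets([1, 6, 11, 6, 6, 3, 4, 8, 1, 3], 8) -> -1  [called from main, line 35]
Log origin:
  1: logged in main at line 34
  2: logged in map_offsets at line 25
  3: logged in derive_floor at line 2
  4: logged in derive_floor at line 6
  5: logged in index_entries at line 10
  6: logged in index_entries at line 15
  7: logged in map_offsets at line 28
  8: logged in mix_signals at line 19
  9: logged in main at line 36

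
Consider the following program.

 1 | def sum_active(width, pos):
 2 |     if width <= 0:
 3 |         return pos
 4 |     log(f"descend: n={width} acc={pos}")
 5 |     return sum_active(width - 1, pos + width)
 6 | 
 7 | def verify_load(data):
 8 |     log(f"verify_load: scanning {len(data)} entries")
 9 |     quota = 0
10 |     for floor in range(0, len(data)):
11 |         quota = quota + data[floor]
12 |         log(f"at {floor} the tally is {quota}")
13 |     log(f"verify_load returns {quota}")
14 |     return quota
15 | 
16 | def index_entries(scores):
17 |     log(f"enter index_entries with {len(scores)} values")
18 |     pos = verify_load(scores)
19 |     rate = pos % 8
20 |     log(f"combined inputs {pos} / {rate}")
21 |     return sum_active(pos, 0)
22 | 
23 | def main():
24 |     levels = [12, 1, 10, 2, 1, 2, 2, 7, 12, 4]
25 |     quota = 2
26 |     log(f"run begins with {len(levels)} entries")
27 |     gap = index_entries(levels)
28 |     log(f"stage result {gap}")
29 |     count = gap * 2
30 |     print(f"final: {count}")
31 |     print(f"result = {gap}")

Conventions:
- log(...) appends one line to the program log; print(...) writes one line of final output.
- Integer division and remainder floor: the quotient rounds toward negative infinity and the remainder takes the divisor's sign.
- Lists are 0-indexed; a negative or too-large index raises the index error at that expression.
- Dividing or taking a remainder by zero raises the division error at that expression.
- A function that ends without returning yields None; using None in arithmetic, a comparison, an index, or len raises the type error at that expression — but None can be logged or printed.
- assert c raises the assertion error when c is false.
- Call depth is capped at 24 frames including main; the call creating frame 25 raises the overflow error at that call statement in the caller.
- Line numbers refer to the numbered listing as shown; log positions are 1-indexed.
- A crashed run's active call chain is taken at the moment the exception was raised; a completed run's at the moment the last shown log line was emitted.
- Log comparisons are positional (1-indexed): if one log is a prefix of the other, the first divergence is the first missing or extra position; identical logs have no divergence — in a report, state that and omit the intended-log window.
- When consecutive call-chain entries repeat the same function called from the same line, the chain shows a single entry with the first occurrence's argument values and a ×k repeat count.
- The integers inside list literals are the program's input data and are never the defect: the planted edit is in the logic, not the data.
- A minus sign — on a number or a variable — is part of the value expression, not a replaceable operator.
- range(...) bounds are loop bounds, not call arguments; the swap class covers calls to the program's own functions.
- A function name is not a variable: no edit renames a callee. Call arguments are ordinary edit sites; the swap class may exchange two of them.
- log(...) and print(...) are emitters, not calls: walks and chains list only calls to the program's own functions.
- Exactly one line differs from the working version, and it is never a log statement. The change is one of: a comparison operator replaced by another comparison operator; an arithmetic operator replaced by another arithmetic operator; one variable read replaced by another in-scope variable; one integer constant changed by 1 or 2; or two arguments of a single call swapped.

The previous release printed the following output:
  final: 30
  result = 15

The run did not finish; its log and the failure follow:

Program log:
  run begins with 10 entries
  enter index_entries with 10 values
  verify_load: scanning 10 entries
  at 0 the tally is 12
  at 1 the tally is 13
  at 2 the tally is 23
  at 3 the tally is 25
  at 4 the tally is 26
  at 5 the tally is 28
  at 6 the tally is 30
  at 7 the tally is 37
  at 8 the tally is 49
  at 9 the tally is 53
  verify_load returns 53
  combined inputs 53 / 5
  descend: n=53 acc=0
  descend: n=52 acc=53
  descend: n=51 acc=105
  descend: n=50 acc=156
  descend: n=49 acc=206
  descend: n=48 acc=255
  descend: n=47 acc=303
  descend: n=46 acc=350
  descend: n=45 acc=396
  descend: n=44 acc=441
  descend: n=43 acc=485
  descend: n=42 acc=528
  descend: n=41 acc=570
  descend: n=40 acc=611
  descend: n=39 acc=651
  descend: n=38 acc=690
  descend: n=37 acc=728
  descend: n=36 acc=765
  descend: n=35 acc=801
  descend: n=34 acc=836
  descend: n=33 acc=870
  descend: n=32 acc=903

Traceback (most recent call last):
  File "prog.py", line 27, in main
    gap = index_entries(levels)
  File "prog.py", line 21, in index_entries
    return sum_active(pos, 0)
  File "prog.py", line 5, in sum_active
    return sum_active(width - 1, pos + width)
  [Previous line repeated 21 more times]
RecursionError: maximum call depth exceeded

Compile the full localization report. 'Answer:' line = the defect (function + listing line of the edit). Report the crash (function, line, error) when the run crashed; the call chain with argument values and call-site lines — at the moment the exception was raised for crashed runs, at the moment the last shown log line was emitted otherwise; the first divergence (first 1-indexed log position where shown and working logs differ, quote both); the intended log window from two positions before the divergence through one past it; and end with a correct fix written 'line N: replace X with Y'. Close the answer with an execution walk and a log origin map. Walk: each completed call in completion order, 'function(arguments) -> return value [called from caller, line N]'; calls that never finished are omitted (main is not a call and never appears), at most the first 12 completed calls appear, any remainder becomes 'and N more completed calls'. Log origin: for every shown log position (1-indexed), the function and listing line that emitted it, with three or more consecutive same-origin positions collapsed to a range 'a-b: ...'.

Answer: the defect is in index_entries at line 21.
Key fact: Log line 16 is where behavior first shows: 'descend: n=53 acc=0' appears instead of 'descend: n=5 acc=0'.
Crash: sum_active, line 5, RecursionError.
Call chain: main -> index_entries([12, 1, 10, 2, 1, 2, 2, 7, 12, 4]) (called at line 27) -> sum_active(53, 0) (called at line 21) -> sum_active(52, 53) (called at line 5) ×21.
First divergence: position 16 — the shown line 'descend: n=53 acc=0' should read 'descend: n=5 acc=0'.
Intended log window:
  14: verify_load returns 53
  15: combined inputs 53 / 5
  16: descend: n=5 acc=0
  17: descend: n=4 acc=5
Execution walk:
  verify_load([12, 1, 10, 2, 1, 2, 2, 7, 12, 4]) -> 53  [called from index_entries, line 18]
Log line origins:
  1 — main, line 26
  2 — index_entries, line 17
  3 — verify_load, line 8
  4-13 — verify_load, line 12
  14 — verify_load, line 13
  15 — index_entries, line 20
  16-37 — sum_active, line 4
A correct fix: line 21: replace `pos` with `rate`.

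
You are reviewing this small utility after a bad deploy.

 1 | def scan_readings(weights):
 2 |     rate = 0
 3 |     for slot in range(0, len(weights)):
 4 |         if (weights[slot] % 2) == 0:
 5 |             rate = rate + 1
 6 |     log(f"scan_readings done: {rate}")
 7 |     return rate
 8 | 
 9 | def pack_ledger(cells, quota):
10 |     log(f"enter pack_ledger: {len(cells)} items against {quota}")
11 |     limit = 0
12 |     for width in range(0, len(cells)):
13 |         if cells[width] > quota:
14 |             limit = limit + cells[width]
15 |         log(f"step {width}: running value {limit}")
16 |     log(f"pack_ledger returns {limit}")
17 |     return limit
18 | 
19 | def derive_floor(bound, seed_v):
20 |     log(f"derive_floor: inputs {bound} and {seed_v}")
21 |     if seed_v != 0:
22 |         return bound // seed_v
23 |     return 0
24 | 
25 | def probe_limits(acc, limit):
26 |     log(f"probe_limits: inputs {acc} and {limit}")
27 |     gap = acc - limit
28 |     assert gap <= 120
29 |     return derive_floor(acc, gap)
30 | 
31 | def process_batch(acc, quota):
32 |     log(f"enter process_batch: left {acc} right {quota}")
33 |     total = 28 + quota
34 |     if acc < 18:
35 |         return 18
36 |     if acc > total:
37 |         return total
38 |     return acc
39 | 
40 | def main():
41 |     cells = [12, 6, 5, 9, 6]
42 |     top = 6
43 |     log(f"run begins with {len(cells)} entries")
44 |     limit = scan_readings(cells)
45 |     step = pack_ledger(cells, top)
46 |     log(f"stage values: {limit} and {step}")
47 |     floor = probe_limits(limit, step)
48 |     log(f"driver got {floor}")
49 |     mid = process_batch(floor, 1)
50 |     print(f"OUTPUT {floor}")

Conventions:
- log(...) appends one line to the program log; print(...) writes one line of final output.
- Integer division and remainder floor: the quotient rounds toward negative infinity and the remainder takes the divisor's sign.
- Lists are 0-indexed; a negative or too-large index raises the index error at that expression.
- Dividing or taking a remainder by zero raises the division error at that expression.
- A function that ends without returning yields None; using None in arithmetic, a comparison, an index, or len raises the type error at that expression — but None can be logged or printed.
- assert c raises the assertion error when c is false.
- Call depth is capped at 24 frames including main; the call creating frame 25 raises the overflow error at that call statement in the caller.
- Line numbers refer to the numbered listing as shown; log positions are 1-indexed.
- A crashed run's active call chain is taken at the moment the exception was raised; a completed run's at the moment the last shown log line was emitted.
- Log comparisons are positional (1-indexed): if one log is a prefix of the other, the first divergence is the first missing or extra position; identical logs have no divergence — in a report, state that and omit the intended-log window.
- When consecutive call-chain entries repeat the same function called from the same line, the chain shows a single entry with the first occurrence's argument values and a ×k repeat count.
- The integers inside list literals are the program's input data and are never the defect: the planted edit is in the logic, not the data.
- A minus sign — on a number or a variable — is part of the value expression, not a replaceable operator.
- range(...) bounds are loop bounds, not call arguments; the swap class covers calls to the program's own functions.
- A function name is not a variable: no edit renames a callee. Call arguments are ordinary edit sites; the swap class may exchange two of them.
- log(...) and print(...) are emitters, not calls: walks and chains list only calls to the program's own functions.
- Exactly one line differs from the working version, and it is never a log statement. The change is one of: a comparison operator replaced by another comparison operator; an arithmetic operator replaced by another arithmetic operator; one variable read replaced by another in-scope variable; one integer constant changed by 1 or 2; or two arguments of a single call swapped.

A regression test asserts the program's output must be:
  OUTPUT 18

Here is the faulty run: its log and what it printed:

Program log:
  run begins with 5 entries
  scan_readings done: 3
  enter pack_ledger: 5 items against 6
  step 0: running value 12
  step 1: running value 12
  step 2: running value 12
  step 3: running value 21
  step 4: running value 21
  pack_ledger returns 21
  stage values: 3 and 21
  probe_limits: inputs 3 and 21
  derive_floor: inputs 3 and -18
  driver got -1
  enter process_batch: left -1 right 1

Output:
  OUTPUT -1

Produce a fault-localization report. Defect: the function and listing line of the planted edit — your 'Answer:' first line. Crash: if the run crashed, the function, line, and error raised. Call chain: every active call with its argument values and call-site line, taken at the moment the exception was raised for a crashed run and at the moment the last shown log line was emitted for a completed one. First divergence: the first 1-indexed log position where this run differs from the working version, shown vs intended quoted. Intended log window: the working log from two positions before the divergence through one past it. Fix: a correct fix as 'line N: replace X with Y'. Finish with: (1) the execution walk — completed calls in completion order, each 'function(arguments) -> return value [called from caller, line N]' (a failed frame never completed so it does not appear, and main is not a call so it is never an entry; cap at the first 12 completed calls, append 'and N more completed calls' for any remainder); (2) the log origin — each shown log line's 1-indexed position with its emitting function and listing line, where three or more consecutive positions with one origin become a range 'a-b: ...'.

Answer: the defect is in main at line 50.
Key observation: The two runs log identically and part ways only at the printed values.
Call chain: main -> process_batch(-1, 1) (called at line 49).
First divergence: none; the two logs match at every position.
Execution walk:
  scan_readings([12, 6, 5, 9, 6]) -> 3  [called from main, line 44]
  pack_ledger([12, 6, 5, 9, 6], 6) -> 21  [called from main, line 45]
  derive_floor(3, -18) -> -1  [called from probe_limits, line 29]
  probe_limits(3, 21) -> -1  [called from main, line 47]
  process_batch(-1, 1) -> 18  [called from main, line 49]
Origin of each log line:
  1 — main, line 43
  2 — scan_readings, line 6
  3 — pack_ledger, line 10
  4-8 — pack_ledger, line 15
  9 — pack_ledger, line 16
  10 — main, line 46
  11 — probe_limits, line 26
  12 — derive_floor, line 20
  13 — main, line 48
  14 — process_batch, line 32
A correct fix: line 50: replace `floor` with `mid`.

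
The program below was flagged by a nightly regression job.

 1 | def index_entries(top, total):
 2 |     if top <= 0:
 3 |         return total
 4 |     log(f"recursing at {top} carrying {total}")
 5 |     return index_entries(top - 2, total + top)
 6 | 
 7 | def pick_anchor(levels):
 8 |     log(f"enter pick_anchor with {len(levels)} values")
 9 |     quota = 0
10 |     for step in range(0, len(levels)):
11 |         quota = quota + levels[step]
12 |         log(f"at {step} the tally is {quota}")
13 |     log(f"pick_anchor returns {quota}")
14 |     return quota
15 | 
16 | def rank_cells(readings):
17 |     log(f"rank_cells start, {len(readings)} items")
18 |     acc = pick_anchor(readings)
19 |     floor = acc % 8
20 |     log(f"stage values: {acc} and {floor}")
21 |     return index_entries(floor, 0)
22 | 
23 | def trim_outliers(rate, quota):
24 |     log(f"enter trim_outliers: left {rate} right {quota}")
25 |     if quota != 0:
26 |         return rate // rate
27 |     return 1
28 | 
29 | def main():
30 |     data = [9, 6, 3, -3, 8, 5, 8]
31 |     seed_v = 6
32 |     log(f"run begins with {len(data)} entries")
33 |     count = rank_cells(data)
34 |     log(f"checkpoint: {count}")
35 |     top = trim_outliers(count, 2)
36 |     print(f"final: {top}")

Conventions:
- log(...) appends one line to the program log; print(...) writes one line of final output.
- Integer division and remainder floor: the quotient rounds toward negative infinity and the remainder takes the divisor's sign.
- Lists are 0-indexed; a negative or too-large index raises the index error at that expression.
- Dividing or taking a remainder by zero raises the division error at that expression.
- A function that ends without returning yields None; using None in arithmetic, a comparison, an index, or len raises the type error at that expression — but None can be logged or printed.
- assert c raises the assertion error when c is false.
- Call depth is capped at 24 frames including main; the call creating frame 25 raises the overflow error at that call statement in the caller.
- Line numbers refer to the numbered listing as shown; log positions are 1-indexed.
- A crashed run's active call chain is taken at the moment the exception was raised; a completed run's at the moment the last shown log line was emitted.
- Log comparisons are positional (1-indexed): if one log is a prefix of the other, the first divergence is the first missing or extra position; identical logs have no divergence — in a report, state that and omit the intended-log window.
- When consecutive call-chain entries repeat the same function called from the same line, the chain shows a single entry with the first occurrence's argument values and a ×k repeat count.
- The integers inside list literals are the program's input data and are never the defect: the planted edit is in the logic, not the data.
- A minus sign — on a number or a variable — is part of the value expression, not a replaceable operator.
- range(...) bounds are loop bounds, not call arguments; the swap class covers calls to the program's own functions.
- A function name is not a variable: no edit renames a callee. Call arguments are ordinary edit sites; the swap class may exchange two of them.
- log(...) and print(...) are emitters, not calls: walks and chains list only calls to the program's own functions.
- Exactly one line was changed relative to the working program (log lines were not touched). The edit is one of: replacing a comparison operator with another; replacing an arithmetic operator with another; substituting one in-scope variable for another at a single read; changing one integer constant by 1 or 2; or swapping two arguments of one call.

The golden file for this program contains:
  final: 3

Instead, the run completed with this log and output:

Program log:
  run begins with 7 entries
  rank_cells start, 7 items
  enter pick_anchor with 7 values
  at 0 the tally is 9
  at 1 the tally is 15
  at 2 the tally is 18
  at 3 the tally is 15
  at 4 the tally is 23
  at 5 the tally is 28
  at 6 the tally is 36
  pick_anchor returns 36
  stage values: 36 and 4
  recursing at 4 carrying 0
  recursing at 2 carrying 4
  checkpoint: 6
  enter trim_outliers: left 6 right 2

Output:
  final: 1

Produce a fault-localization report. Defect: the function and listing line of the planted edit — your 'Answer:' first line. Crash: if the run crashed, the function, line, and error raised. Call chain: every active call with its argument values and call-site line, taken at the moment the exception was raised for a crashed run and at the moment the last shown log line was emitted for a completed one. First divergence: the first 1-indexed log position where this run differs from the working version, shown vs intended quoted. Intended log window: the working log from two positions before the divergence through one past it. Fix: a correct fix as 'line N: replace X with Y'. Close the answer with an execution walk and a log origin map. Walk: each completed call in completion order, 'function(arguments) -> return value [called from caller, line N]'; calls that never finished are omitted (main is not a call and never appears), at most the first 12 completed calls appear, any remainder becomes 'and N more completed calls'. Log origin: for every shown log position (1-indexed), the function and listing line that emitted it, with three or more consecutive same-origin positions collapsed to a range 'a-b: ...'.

Answer: the defect is in trim_outliers at line 26.
The tell: No log line changed; the fault shows up purely in the output.
Call chain: main -> trim_outliers(6, 2) (called at line 35).
First divergence: none; the two logs match at every position.
Execution walk:
  pick_anchor([9, 6, 3, -3, 8, 5, 8]) -> 36  [called from rank_cells, line 18]
  index_entries(0, 6) -> 6  [called from index_entries, line 5]
  index_entries(2, 4) -> 6  [called from index_entries, line 5]
  index_entries(4, 0) -> 6  [called from rank_cells, line 21]
  rank_cells([9, 6, 3, -3, 8, 5, 8]) -> 6  [called from main, line 33]
  trim_outliers(6, 2) -> 1  [called from main, line 35]
Log origin:
  1: emitted by main (line 32)
  2: emitted by rank_cells (line 17)
  3: emitted by pick_anchor (line 8)
  4-10: emitted by pick_anchor (line 12)
  11: emitted by pick_anchor (line 13)
  12: emitted by rank_cells (line 20)
  13: emitted by index_entries (line 4)
  14: emitted by index_entries (line 4)
  15: emitted by main (line 34)
  16: emitted by trim_outliers (line 24)
A correct fix: line 26: replace `rate // rate` with `rate // quota`.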